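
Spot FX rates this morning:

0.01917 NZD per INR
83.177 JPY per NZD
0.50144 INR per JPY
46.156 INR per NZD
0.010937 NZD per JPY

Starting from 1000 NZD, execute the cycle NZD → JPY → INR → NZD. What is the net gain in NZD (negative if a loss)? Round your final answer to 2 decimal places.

-200.45

1000 NZD × 83.177 = 83177 JPY
83177 JPY × 0.50144 = 41708.27488 INR
41708.27488 INR × 0.01917 = 799.5476294496 NZD
Net change: 799.5476294496 − 1000 = -200.4523705504 NZD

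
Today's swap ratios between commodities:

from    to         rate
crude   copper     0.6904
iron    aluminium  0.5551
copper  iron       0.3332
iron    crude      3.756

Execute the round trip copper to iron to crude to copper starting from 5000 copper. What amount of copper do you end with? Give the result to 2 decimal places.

5000 copper × 0.3332 = 1666 iron
1666 iron × 3.756 = 6257.496 crude
6257.496 crude × 0.6904 = 4320.1752384 copper

4320.18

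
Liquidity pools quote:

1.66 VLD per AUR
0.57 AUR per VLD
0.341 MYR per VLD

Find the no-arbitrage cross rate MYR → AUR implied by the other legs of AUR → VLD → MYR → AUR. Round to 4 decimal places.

Known legs of the cycle: 1.66 × 0.341 = 0.56606
For no arbitrage the full-cycle product must be 1, so the missing rate is 1 / 0.56606 ≈ 1.766597.

1.7666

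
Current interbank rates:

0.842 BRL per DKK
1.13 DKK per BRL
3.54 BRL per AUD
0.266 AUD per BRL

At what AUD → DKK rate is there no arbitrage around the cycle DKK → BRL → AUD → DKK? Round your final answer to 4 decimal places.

Known legs of the cycle: 0.842 × 0.266 = 0.223972
For no arbitrage the full-cycle product must be 1, so the missing rate is 1 / 0.223972 ≈ 4.464844.

4.4648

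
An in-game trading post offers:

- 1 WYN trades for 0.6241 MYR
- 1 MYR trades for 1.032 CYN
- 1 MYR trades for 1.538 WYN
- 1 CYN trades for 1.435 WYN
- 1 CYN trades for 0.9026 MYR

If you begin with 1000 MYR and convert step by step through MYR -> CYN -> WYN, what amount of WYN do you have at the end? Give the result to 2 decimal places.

1480.92

1000 MYR × 1.032 = 1032 CYN
1032 CYN × 1.435 = 1480.92 WYN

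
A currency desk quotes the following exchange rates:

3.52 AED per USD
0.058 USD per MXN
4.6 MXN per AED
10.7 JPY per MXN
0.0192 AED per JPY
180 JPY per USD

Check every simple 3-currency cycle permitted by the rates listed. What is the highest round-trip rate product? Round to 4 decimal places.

MXN→JPY→AED→MXN: 10.7 × 0.0192 × 4.6 = 0.94502
MXN→USD→AED→MXN: 0.058 × 3.52 × 4.6 = 0.93914
Maximum is MXN→JPY→AED→MXN at 0.9450; no arbitrage — every cycle loses value.

0.9450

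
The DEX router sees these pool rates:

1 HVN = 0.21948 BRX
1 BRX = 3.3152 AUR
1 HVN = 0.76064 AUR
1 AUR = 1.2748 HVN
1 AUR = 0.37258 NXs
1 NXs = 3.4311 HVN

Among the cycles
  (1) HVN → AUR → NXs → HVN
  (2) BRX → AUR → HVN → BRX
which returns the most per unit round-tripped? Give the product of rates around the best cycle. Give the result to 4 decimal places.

0.9724

(1) 0.76064 × 0.37258 × 3.4311 = 0.97237
(2) 3.3152 × 1.2748 × 0.21948 = 0.92757
Highest is cycle (1) at 0.9724 (≤1, no arbitrage).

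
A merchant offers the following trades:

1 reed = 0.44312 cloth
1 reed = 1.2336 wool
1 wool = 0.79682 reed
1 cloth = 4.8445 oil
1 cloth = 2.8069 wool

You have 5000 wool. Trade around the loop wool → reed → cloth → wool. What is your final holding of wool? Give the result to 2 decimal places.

4955.40

5000 wool × 0.79682 = 3984.1 reed
3984.1 reed × 0.44312 = 1765.434392 cloth
1765.434392 cloth × 2.8069 = 4955.3977949048 wool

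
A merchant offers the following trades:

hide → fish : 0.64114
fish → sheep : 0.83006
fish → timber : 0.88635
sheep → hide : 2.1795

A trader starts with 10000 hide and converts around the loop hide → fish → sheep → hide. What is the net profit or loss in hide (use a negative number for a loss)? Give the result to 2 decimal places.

1598.96

10000 hide × 0.64114 = 6411.4 fish
6411.4 fish × 0.83006 = 5321.846684 sheep
5321.846684 sheep × 2.1795 = 11598.964847778 hide
Net change: 11598.964847778 − 10000 = 1598.964847778 hide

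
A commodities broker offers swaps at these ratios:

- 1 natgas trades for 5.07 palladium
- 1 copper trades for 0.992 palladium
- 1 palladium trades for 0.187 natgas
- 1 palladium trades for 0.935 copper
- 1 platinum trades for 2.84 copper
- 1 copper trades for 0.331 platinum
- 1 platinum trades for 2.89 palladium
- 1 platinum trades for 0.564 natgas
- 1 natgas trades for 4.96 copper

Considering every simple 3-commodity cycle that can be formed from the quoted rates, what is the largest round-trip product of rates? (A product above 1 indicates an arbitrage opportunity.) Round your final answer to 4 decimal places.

platinum→natgas→copper→platinum: 0.564 × 4.96 × 0.331 = 0.92595
copper→palladium→natgas→copper: 0.992 × 0.187 × 4.96 = 0.92010
platinum→palladium→copper→platinum: 2.89 × 0.935 × 0.331 = 0.89441
Maximum is platinum→natgas→copper→platinum at 0.9260; no arbitrage — every cycle loses value.

0.9260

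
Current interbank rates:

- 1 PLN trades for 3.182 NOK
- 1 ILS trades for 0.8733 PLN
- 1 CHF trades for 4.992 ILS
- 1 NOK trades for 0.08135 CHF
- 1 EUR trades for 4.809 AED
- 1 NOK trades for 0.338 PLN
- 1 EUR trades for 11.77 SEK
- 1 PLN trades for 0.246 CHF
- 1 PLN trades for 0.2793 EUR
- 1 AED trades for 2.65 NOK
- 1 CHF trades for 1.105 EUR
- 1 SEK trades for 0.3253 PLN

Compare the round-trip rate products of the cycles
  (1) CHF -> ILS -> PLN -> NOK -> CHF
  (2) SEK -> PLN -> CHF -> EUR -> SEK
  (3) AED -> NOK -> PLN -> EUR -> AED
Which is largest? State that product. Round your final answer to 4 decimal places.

1.2031

(1) 4.992 × 0.8733 × 3.182 × 0.08135 = 1.12848
(2) 0.3253 × 0.246 × 1.105 × 11.77 = 1.04078
(3) 2.65 × 0.338 × 0.2793 × 4.809 = 1.20306
Highest is cycle (3) at 1.2031 (>1, arbitrage).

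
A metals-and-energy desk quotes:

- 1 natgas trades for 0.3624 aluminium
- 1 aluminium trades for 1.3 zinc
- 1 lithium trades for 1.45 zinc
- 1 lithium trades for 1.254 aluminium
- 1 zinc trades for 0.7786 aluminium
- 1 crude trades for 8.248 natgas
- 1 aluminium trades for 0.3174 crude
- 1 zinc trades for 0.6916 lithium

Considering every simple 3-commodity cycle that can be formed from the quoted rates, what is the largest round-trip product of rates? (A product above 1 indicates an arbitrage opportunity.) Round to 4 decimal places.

1.1274

lithium→aluminium→zinc→lithium: 1.254 × 1.3 × 0.6916 = 1.12745
natgas→aluminium→crude→natgas: 0.3624 × 0.3174 × 8.248 = 0.94873
Maximum is lithium→aluminium→zinc→lithium at 1.1274; arbitrage exists.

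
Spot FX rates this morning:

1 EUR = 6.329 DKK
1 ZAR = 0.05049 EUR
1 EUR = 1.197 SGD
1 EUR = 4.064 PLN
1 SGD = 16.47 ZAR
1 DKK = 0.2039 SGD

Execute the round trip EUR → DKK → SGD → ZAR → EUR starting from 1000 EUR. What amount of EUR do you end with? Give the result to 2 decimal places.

1073.13

1000 EUR × 6.329 = 6329 DKK
6329 DKK × 0.2039 = 1290.4831 SGD
1290.4831 SGD × 16.47 = 21254.256657 ZAR
21254.256657 ZAR × 0.05049 = 1073.12741861193 EUR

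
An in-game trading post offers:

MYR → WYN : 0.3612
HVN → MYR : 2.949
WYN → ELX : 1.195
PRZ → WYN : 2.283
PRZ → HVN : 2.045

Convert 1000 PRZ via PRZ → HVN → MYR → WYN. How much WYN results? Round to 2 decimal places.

1000 PRZ × 2.045 = 2045 HVN
2045 HVN × 2.949 = 6030.705 MYR
6030.705 MYR × 0.3612 = 2178.290646 WYN

2178.29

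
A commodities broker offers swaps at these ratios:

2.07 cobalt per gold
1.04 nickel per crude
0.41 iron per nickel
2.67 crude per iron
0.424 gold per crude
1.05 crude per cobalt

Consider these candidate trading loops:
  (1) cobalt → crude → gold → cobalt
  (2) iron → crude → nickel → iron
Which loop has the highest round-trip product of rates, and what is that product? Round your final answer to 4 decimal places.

(1) 1.05 × 0.424 × 2.07 = 0.92156
(2) 2.67 × 1.04 × 0.41 = 1.13849
Highest is cycle (2) at 1.1385 (>1, arbitrage).

1.1385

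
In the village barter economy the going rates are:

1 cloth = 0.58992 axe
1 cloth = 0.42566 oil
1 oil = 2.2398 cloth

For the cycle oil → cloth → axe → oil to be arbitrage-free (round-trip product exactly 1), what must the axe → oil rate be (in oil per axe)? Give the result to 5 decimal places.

0.75683

Known legs of the cycle: 2.2398 × 0.58992 = 1.321302816
For no arbitrage the full-cycle product must be 1, so the missing rate is 1 / 1.321302816 ≈ 0.7568288.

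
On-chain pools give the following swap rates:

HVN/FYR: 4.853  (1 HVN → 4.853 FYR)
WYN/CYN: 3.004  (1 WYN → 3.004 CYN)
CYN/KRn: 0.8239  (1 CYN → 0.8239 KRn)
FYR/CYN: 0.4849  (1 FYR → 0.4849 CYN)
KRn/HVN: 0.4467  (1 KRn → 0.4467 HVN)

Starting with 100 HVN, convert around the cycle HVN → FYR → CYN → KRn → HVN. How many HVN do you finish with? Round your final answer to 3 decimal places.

86.607

100 HVN × 4.853 = 485.3 FYR
485.3 FYR × 0.4849 = 235.32197 CYN
235.32197 CYN × 0.8239 = 193.881771083 KRn
193.881771083 KRn × 0.4467 = 86.6069871427761 HVN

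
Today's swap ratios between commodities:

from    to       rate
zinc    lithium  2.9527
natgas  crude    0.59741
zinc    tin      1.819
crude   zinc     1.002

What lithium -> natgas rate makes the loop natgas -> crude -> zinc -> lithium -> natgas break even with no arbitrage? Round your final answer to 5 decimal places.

Known legs of the cycle: 0.59741 × 1.002 × 2.9527 = 1.767500452014
For no arbitrage the full-cycle product must be 1, so the missing rate is 1 / 1.767500452014 ≈ 0.5657707.

0.56577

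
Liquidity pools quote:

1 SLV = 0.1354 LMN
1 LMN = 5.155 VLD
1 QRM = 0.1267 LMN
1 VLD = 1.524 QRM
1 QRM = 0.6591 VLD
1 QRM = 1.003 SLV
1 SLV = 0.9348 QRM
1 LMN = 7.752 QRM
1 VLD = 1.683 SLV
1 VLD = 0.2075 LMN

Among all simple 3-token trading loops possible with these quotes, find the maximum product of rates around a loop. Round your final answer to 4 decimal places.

LMN→VLD→SLV→LMN: 5.155 × 1.683 × 0.1354 = 1.17471
LMN→QRM→VLD→LMN: 7.752 × 0.6591 × 0.2075 = 1.06019
LMN→QRM→SLV→LMN: 7.752 × 1.003 × 0.1354 = 1.05277
VLD→SLV→QRM→VLD: 1.683 × 0.9348 × 0.6591 = 1.03694
LMN→VLD→QRM→LMN: 5.155 × 1.524 × 0.1267 = 0.99538
Maximum is LMN→VLD→SLV→LMN at 1.1747; arbitrage exists.

1.1747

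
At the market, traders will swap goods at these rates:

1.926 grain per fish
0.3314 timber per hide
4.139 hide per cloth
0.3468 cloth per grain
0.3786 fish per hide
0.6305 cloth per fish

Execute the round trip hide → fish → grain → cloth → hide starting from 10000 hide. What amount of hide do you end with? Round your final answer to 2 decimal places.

10466.74

10000 hide × 0.3786 = 3786 fish
3786 fish × 1.926 = 7291.836 grain
7291.836 grain × 0.3468 = 2528.8087248 cloth
2528.8087248 cloth × 4.139 = 10466.7393119472 hide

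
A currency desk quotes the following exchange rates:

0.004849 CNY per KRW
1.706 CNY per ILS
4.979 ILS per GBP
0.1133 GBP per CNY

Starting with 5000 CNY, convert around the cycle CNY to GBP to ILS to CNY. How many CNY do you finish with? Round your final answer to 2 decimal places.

5000 CNY × 0.1133 = 566.5 GBP
566.5 GBP × 4.979 = 2820.6035 ILS
2820.6035 ILS × 1.706 = 4811.949571 CNY

4811.95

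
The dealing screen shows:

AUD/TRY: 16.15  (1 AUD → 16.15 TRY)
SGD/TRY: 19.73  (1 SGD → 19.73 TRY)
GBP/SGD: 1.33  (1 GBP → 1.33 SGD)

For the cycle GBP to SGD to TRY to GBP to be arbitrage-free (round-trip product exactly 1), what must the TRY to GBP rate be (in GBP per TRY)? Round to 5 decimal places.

Known legs of the cycle: 1.33 × 19.73 = 26.2409
For no arbitrage the full-cycle product must be 1, so the missing rate is 1 / 26.2409 ≈ 0.0381084.

0.03811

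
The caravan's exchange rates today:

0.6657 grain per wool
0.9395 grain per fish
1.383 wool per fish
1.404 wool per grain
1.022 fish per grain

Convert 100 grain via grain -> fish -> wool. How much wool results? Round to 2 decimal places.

100 grain × 1.022 = 102.2 fish
102.2 fish × 1.383 = 141.3426 wool

141.34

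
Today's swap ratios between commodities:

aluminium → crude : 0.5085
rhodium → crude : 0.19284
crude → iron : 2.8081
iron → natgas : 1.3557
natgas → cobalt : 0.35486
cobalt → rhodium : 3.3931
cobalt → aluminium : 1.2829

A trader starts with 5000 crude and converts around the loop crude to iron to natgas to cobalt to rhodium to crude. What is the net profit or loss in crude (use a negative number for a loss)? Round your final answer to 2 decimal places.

-580.26

5000 crude × 2.8081 = 14040.5 iron
14040.5 iron × 1.3557 = 19034.70585 natgas
19034.70585 natgas × 0.35486 = 6754.655717931 cobalt
6754.655717931 cobalt × 3.3931 = 22919.2223165116761 rhodium
22919.2223165116761 rhodium × 0.19284 = 4419.742831516111619124 crude
Net change: 4419.742831516111619124 − 5000 = -580.257168483888380876 crude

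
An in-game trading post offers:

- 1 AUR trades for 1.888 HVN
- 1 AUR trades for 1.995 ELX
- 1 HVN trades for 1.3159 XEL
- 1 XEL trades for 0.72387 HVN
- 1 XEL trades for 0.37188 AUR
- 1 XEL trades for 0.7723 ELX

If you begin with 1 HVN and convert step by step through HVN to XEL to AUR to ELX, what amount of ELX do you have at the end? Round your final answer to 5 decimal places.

1 HVN × 1.3159 = 1.3159 XEL
1.3159 XEL × 0.37188 = 0.489356892 AUR
0.489356892 AUR × 1.995 = 0.97626699954 ELX

0.97627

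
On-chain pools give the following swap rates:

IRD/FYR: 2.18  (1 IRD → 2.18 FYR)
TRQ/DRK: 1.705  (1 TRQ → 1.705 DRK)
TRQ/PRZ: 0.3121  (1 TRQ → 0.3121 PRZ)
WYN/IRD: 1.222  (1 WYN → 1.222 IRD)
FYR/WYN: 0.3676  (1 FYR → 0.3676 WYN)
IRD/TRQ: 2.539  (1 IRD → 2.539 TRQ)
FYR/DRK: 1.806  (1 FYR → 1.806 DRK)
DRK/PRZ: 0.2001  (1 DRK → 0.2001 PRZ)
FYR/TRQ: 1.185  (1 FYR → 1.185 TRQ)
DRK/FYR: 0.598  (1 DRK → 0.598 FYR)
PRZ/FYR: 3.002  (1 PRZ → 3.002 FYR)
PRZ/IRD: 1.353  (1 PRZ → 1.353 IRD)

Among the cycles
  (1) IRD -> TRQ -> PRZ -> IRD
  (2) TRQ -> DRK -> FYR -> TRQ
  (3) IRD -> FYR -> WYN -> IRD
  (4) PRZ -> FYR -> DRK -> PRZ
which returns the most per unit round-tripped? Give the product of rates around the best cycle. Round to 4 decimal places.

(1) 2.539 × 0.3121 × 1.353 = 1.07215
(2) 1.705 × 0.598 × 1.185 = 1.20821
(3) 2.18 × 0.3676 × 1.222 = 0.97927
(4) 3.002 × 1.806 × 0.2001 = 1.08486
Highest is cycle (2) at 1.2082 (>1, arbitrage).

1.2082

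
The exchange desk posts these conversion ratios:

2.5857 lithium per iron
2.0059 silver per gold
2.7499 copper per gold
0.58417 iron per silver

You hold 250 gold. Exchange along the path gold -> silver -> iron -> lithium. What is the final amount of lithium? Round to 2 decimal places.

757.47

250 gold × 2.0059 = 501.475 silver
501.475 silver × 0.58417 = 292.94665075 iron
292.94665075 iron × 2.5857 = 757.472154844275 lithium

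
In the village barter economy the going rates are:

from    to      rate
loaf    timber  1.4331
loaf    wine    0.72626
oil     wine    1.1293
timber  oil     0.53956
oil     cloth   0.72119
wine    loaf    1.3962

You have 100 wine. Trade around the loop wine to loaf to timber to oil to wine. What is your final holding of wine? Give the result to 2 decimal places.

100 wine × 1.3962 = 139.62 loaf
139.62 loaf × 1.4331 = 200.089422 timber
200.089422 timber × 0.53956 = 107.96024853432 oil
107.96024853432 oil × 1.1293 = 121.919508669807576 wine

121.92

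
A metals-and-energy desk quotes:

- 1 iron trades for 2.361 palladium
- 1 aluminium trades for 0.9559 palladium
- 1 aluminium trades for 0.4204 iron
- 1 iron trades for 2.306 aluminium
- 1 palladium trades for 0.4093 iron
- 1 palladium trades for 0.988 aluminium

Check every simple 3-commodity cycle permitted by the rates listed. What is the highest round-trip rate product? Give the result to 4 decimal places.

0.9807

iron→palladium→aluminium→iron: 2.361 × 0.988 × 0.4204 = 0.98065
iron→aluminium→palladium→iron: 2.306 × 0.9559 × 0.4093 = 0.90222
Maximum is iron→palladium→aluminium→iron at 0.9807; no arbitrage — every cycle loses value.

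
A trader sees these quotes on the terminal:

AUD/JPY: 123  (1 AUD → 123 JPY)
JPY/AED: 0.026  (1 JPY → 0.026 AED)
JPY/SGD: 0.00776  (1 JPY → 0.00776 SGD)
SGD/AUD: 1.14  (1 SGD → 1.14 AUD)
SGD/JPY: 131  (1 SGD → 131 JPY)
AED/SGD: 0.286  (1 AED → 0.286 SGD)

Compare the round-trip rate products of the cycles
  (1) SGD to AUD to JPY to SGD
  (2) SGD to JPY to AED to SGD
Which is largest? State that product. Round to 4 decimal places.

1.0881

(1) 1.14 × 123 × 0.00776 = 1.08811
(2) 131 × 0.026 × 0.286 = 0.97412
Highest is cycle (1) at 1.0881 (>1, arbitrage).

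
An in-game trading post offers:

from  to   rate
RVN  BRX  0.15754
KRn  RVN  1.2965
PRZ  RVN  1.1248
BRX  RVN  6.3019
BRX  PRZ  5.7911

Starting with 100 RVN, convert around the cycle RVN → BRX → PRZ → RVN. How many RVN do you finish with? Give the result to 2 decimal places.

100 RVN × 0.15754 = 15.754 BRX
15.754 BRX × 5.7911 = 91.2329894 PRZ
91.2329894 PRZ × 1.1248 = 102.61886647712 RVN

102.62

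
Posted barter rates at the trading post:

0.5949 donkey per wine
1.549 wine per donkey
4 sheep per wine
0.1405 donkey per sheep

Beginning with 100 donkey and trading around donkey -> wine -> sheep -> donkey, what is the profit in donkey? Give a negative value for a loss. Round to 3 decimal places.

-12.946

100 donkey × 1.549 = 154.9 wine
154.9 wine × 4 = 619.6 sheep
619.6 sheep × 0.1405 = 87.0538 donkey
Net change: 87.0538 − 100 = -12.9462 donkey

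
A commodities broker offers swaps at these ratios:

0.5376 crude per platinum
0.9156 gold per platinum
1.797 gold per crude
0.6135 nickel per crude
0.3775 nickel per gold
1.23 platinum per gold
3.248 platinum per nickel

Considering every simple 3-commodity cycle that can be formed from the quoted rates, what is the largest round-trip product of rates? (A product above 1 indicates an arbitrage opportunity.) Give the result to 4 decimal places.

gold→platinum→crude→gold: 1.23 × 0.5376 × 1.797 = 1.18826
gold→nickel→platinum→gold: 0.3775 × 3.248 × 0.9156 = 1.12264
crude→nickel→platinum→crude: 0.6135 × 3.248 × 0.5376 = 1.07125
Maximum is gold→platinum→crude→gold at 1.1883; arbitrage exists.

1.1883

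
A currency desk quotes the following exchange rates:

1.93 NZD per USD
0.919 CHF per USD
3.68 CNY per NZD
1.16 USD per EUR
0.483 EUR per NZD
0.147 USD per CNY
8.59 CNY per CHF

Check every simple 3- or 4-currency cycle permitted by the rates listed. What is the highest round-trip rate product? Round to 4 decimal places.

USD→CHF→CNY→USD: 0.919 × 8.59 × 0.147 = 1.16045
NZD→EUR→USD→NZD: 0.483 × 1.16 × 1.93 = 1.08134
NZD→CNY→USD→NZD: 3.68 × 0.147 × 1.93 = 1.04405
Maximum is USD→CHF→CNY→USD at 1.1604; arbitrage exists.

1.1604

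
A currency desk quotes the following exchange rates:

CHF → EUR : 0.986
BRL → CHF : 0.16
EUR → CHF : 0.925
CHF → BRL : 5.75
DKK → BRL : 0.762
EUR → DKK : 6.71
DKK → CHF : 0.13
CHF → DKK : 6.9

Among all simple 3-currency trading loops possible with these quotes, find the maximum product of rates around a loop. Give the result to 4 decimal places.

CHF→EUR→DKK→CHF: 0.986 × 6.71 × 0.13 = 0.86009
BRL→CHF→DKK→BRL: 0.16 × 6.9 × 0.762 = 0.84125
Maximum is CHF→EUR→DKK→CHF at 0.8601; no arbitrage — every cycle loses value.

0.8601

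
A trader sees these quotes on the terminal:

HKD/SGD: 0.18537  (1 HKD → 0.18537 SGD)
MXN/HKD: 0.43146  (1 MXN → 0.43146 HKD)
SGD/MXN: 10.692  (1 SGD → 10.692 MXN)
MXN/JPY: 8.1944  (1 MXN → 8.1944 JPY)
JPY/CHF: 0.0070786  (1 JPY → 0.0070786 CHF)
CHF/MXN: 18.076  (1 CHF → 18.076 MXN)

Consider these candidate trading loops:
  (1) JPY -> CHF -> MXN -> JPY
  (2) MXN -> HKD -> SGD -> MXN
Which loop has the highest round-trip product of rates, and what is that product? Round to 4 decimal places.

1.0485

(1) 0.0070786 × 18.076 × 8.1944 = 1.04850
(2) 0.43146 × 0.18537 × 10.692 = 0.85514
Highest is cycle (1) at 1.0485 (>1, arbitrage).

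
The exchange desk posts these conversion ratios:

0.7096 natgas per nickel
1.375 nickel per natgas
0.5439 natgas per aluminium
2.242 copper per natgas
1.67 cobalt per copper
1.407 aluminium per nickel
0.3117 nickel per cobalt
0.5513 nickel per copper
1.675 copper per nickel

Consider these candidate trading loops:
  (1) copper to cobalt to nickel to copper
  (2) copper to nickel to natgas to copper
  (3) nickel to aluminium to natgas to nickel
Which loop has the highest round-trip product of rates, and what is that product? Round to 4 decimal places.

(1) 1.67 × 0.3117 × 1.675 = 0.87190
(2) 0.5513 × 0.7096 × 2.242 = 0.87708
(3) 1.407 × 0.5439 × 1.375 = 1.05224
Highest is cycle (3) at 1.0522 (>1, arbitrage).

1.0522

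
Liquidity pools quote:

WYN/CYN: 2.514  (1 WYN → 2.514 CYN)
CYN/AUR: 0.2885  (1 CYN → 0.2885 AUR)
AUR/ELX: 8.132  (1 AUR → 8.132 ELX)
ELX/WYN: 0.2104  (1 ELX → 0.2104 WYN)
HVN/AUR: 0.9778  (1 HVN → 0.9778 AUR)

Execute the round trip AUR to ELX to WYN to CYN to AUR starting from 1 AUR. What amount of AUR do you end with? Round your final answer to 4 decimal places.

1 AUR × 8.132 = 8.132 ELX
8.132 ELX × 0.2104 = 1.7109728 WYN
1.7109728 WYN × 2.514 = 4.3013856192 CYN
4.3013856192 CYN × 0.2885 = 1.2409497511392 AUR

1.2409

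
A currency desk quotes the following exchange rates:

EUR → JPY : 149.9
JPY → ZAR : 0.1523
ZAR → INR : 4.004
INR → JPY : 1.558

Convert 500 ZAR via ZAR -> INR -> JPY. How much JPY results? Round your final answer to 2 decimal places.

500 ZAR × 4.004 = 2002 INR
2002 INR × 1.558 = 3119.116 JPY

3119.12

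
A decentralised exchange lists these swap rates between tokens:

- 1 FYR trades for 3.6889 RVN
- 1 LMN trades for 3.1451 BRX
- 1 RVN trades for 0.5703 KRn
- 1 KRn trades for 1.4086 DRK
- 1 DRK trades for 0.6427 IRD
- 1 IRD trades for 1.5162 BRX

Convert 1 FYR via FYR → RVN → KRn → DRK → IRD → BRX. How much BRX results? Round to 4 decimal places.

2.8877

1 FYR × 3.6889 = 3.6889 RVN
3.6889 RVN × 0.5703 = 2.10377967 KRn
2.10377967 KRn × 1.4086 = 2.963384043162 DRK
2.963384043162 DRK × 0.6427 = 1.9045669245402174 IRD
1.9045669245402174 IRD × 1.5162 = 2.88770437098787762188 BRX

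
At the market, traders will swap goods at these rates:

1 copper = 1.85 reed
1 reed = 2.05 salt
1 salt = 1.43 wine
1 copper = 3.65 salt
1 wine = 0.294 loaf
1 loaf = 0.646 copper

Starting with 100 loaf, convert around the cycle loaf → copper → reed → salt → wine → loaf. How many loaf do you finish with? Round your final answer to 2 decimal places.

103.00

100 loaf × 0.646 = 64.6 copper
64.6 copper × 1.85 = 119.51 reed
119.51 reed × 2.05 = 244.9955 salt
244.9955 salt × 1.43 = 350.343565 wine
350.343565 wine × 0.294 = 103.00100811 loaf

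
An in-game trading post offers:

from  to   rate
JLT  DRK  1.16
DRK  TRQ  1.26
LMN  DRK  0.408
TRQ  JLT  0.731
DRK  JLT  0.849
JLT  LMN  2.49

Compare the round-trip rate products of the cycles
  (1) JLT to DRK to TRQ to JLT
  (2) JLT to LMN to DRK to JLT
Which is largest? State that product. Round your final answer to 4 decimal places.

(1) 1.16 × 1.26 × 0.731 = 1.06843
(2) 2.49 × 0.408 × 0.849 = 0.86252
Highest is cycle (1) at 1.0684 (>1, arbitrage).

1.0684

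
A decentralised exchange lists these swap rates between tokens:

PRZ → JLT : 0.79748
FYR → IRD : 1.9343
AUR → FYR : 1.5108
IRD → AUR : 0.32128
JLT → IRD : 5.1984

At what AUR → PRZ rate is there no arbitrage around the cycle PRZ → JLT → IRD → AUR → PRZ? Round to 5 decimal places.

0.75080

Known legs of the cycle: 0.79748 × 5.1984 × 0.32128 = 1.33190480388096
For no arbitrage the full-cycle product must be 1, so the missing rate is 1 / 1.33190480388096 ≈ 0.7508044.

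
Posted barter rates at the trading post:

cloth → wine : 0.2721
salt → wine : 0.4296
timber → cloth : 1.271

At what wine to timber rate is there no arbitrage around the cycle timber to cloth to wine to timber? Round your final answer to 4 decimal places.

2.8915

Known legs of the cycle: 1.271 × 0.2721 = 0.3458391
For no arbitrage the full-cycle product must be 1, so the missing rate is 1 / 0.3458391 ≈ 2.891518.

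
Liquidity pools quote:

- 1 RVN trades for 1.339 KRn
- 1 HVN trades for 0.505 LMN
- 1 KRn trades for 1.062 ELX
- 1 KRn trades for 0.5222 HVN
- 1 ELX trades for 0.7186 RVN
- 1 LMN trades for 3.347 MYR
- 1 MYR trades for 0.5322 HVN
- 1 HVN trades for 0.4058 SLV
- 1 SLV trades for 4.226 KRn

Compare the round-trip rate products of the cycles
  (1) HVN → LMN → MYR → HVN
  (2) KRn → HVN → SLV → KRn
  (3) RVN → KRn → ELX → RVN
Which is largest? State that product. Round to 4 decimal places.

(1) 0.505 × 3.347 × 0.5322 = 0.89954
(2) 0.5222 × 0.4058 × 4.226 = 0.89553
(3) 1.339 × 1.062 × 0.7186 = 1.02186
Highest is cycle (3) at 1.0219 (>1, arbitrage).

1.0219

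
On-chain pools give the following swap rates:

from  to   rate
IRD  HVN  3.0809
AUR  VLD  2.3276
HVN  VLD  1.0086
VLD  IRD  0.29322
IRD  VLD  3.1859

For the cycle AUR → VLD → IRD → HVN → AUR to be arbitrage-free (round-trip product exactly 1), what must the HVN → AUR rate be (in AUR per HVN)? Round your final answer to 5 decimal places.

Known legs of the cycle: 2.3276 × 0.29322 × 3.0809 = 2.1027107747448
For no arbitrage the full-cycle product must be 1, so the missing rate is 1 / 2.1027107747448 ≈ 0.4755766.

0.47558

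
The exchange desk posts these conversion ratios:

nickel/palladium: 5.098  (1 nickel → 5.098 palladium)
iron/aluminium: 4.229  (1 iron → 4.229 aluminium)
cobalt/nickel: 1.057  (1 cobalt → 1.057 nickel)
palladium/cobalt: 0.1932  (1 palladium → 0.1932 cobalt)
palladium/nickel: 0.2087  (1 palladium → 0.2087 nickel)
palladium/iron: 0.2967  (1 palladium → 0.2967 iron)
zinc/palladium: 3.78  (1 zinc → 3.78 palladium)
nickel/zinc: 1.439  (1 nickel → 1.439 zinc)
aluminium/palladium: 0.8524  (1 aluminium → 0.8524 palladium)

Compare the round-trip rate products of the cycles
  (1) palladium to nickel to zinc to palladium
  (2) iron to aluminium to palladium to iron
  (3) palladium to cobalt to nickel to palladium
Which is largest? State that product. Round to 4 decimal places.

(1) 0.2087 × 1.439 × 3.78 = 1.13521
(2) 4.229 × 0.8524 × 0.2967 = 1.06954
(3) 0.1932 × 1.057 × 5.098 = 1.04107
Highest is cycle (1) at 1.1352 (>1, arbitrage).

1.1352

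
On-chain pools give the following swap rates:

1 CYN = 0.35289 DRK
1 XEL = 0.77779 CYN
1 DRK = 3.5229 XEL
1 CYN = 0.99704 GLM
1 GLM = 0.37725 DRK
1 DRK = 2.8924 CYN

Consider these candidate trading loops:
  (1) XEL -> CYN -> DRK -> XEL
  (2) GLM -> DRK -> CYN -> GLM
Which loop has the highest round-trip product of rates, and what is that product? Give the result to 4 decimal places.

1.0879

(1) 0.77779 × 0.35289 × 3.5229 = 0.96695
(2) 0.37725 × 2.8924 × 0.99704 = 1.08793
Highest is cycle (2) at 1.0879 (>1, arbitrage).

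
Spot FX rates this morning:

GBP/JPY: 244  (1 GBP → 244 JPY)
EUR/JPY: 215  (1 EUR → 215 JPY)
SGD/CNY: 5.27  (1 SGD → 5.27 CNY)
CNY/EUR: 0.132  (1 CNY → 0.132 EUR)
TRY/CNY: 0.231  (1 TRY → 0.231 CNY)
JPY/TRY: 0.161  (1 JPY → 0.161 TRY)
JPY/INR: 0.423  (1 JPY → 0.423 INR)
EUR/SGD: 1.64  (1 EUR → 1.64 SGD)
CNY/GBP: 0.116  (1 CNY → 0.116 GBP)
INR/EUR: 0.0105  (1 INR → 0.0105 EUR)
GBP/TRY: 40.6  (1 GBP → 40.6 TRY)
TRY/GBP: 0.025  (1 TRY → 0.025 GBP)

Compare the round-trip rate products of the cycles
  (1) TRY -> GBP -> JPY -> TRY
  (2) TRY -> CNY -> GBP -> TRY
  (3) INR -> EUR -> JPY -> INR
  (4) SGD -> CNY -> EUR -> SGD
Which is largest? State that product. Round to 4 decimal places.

1.1408

(1) 0.025 × 244 × 0.161 = 0.98210
(2) 0.231 × 0.116 × 40.6 = 1.08792
(3) 0.0105 × 215 × 0.423 = 0.95492
(4) 5.27 × 0.132 × 1.64 = 1.14085
Highest is cycle (4) at 1.1408 (>1, arbitrage).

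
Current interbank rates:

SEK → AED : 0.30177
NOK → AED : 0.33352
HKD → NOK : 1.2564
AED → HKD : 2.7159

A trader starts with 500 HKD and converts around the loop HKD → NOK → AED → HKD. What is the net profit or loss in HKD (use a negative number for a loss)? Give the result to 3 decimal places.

500 HKD × 1.2564 = 628.2 NOK
628.2 NOK × 0.33352 = 209.517264 AED
209.517264 AED × 2.7159 = 569.0279372976 HKD
Net change: 569.0279372976 − 500 = 69.0279372976 HKD

69.028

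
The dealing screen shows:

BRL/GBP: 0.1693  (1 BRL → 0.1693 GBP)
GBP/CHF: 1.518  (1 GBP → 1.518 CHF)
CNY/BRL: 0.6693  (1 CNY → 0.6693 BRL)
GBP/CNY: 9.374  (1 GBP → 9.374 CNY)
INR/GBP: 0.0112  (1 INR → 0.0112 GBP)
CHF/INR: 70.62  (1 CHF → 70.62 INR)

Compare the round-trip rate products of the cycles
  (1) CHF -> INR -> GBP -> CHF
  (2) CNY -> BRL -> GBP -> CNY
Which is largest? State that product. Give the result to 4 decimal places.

1.2007

(1) 70.62 × 0.0112 × 1.518 = 1.20065
(2) 0.6693 × 0.1693 × 9.374 = 1.06219
Highest is cycle (1) at 1.2007 (>1, arbitrage).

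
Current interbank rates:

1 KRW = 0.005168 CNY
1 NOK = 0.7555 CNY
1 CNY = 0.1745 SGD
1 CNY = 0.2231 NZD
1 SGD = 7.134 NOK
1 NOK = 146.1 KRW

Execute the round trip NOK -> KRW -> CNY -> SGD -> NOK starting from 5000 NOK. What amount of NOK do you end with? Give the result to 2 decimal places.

4699.71

5000 NOK × 146.1 = 730500 KRW
730500 KRW × 0.005168 = 3775.224 CNY
3775.224 CNY × 0.1745 = 658.776588 SGD
658.776588 SGD × 7.134 = 4699.712178792 NOK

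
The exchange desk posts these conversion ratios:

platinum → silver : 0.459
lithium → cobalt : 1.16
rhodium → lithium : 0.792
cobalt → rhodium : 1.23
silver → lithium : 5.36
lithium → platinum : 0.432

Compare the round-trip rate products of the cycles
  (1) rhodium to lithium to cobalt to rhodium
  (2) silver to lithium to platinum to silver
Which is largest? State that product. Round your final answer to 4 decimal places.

1.1300

(1) 0.792 × 1.16 × 1.23 = 1.13003
(2) 5.36 × 0.432 × 0.459 = 1.06282
Highest is cycle (1) at 1.1300 (>1, arbitrage).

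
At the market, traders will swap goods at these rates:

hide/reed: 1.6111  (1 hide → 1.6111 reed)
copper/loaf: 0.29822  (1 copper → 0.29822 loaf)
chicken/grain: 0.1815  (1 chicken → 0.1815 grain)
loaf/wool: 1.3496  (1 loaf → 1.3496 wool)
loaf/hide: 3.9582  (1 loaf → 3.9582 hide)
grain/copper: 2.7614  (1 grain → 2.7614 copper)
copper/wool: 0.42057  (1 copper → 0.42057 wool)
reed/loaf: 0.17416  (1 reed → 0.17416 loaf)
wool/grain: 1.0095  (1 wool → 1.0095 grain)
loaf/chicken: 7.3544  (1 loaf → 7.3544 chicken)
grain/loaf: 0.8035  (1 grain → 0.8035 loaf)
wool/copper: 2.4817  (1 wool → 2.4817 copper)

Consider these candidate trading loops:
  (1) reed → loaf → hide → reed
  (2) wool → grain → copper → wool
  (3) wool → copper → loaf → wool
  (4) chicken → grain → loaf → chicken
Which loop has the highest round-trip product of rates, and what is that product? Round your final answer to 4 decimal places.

1.1724

(1) 0.17416 × 3.9582 × 1.6111 = 1.11063
(2) 1.0095 × 2.7614 × 0.42057 = 1.17239
(3) 2.4817 × 0.29822 × 1.3496 = 0.99883
(4) 0.1815 × 0.8035 × 7.3544 = 1.07253
Highest is cycle (2) at 1.1724 (>1, arbitrage).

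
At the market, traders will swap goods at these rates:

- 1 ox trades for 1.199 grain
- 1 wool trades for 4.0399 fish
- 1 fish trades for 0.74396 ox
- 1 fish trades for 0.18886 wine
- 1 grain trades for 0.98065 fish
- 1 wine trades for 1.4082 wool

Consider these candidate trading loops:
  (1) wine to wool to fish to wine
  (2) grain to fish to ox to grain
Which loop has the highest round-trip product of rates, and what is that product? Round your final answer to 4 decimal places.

(1) 1.4082 × 4.0399 × 0.18886 = 1.07442
(2) 0.98065 × 0.74396 × 1.199 = 0.87475
Highest is cycle (1) at 1.0744 (>1, arbitrage).

1.0744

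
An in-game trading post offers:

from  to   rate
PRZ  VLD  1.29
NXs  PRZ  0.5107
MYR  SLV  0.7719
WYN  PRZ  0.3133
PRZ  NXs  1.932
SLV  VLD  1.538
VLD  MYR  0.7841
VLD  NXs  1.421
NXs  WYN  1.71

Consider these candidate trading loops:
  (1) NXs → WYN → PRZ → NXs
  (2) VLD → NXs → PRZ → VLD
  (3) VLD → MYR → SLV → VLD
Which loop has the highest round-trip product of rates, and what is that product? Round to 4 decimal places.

1.0351

(1) 1.71 × 0.3133 × 1.932 = 1.03506
(2) 1.421 × 0.5107 × 1.29 = 0.93616
(3) 0.7841 × 0.7719 × 1.538 = 0.93087
Highest is cycle (1) at 1.0351 (>1, arbitrage).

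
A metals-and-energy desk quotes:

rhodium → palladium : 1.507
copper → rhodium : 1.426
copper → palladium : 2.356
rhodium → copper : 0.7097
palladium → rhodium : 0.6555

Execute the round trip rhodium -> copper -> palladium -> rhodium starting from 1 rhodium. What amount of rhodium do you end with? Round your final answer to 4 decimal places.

1 rhodium × 0.7097 = 0.7097 copper
0.7097 copper × 2.356 = 1.6720532 palladium
1.6720532 palladium × 0.6555 = 1.0960308726 rhodium

1.0960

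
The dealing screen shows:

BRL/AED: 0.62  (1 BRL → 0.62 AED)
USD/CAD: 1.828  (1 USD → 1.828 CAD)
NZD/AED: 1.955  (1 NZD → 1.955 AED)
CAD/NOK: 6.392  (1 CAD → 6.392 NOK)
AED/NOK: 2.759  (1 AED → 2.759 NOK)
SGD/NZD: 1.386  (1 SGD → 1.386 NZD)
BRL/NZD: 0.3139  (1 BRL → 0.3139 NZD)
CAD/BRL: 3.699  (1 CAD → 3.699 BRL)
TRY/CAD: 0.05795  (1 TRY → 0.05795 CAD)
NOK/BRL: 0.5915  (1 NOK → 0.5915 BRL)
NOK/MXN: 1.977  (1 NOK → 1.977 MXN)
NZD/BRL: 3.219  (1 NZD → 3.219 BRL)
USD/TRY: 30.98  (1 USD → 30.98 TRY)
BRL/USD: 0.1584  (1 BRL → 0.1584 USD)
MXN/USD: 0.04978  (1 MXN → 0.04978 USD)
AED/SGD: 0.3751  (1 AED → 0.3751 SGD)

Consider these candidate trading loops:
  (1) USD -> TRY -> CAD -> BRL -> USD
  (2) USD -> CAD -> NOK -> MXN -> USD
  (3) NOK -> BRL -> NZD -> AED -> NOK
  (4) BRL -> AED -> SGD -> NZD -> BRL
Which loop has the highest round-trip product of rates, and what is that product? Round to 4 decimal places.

(1) 30.98 × 0.05795 × 3.699 × 0.1584 = 1.05190
(2) 1.828 × 6.392 × 1.977 × 0.04978 = 1.14994
(3) 0.5915 × 0.3139 × 1.955 × 2.759 = 1.00149
(4) 0.62 × 0.3751 × 1.386 × 3.219 = 1.03758
Highest is cycle (2) at 1.1499 (>1, arbitrage).

1.1499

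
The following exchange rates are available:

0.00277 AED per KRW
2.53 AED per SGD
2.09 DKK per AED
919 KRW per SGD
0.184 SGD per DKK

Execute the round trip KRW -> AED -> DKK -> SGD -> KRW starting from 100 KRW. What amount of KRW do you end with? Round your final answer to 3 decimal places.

97.895

100 KRW × 0.00277 = 0.277 AED
0.277 AED × 2.09 = 0.57893 DKK
0.57893 DKK × 0.184 = 0.10652312 SGD
0.10652312 SGD × 919 = 97.89474728 KRW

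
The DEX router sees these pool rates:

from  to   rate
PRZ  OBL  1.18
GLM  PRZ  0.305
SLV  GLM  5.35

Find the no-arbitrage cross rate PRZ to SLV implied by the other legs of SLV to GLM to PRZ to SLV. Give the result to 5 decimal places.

0.61284

Known legs of the cycle: 5.35 × 0.305 = 1.63175
For no arbitrage the full-cycle product must be 1, so the missing rate is 1 / 1.63175 ≈ 0.6128390.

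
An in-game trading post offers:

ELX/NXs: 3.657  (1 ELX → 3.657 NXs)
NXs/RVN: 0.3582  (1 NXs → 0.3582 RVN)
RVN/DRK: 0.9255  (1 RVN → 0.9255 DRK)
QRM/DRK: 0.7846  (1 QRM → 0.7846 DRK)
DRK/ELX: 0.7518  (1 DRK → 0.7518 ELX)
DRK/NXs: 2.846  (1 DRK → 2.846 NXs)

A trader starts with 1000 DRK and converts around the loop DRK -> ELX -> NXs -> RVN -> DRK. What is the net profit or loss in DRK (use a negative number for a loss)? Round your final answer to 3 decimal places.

-88.557

1000 DRK × 0.7518 = 751.8 ELX
751.8 ELX × 3.657 = 2749.3326 NXs
2749.3326 NXs × 0.3582 = 984.81093732 RVN
984.81093732 RVN × 0.9255 = 911.44252248966 DRK
Net change: 911.44252248966 − 1000 = -88.55747751034 DRK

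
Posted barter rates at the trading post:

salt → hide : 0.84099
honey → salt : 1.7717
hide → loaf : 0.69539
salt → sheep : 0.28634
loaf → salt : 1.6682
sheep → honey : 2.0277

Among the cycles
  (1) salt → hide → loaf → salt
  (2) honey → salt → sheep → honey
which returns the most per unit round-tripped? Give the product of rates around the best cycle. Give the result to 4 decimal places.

(1) 0.84099 × 0.69539 × 1.6682 = 0.97559
(2) 1.7717 × 0.28634 × 2.0277 = 1.02867
Highest is cycle (2) at 1.0287 (>1, arbitrage).

1.0287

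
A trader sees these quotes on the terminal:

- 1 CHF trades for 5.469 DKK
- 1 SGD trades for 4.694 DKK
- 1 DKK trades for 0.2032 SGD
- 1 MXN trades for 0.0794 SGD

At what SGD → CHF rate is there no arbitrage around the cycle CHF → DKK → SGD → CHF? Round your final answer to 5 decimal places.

0.89985

Known legs of the cycle: 5.469 × 0.2032 = 1.1113008
For no arbitrage the full-cycle product must be 1, so the missing rate is 1 / 1.1113008 ≈ 0.8998464.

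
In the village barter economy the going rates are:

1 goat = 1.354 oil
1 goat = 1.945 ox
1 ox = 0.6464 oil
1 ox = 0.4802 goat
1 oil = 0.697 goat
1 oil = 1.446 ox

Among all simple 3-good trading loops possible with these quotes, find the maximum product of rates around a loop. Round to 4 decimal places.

0.9402

oil→ox→goat→oil: 1.446 × 0.4802 × 1.354 = 0.94018
oil→goat→ox→oil: 0.697 × 1.945 × 0.6464 = 0.87630
Maximum is oil→ox→goat→oil at 0.9402; no arbitrage — every cycle loses value.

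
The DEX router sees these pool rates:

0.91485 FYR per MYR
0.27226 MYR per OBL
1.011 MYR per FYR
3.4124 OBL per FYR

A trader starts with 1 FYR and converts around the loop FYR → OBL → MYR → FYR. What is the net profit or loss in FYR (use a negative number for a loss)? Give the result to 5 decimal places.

-0.15005

1 FYR × 3.4124 = 3.4124 OBL
3.4124 OBL × 0.27226 = 0.929060024 MYR
0.929060024 MYR × 0.91485 = 0.8499505629564 FYR
Net change: 0.8499505629564 − 1 = -0.1500494370436 FYR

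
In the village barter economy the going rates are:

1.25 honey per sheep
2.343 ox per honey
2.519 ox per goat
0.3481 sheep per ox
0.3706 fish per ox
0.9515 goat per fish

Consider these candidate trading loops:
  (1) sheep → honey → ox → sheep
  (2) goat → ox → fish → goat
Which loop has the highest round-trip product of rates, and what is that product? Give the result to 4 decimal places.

1.0195

(1) 1.25 × 2.343 × 0.3481 = 1.01950
(2) 2.519 × 0.3706 × 0.9515 = 0.88826
Highest is cycle (1) at 1.0195 (>1, arbitrage).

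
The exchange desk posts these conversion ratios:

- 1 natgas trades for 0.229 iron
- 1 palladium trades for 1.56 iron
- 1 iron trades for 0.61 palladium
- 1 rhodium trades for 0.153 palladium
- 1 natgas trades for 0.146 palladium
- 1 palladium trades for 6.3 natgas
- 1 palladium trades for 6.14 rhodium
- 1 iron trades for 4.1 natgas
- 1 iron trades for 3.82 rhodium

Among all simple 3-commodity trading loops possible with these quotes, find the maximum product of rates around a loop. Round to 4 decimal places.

0.9338

palladium→iron→natgas→palladium: 1.56 × 4.1 × 0.146 = 0.93382
palladium→iron→rhodium→palladium: 1.56 × 3.82 × 0.153 = 0.91176
palladium→natgas→iron→palladium: 6.3 × 0.229 × 0.61 = 0.88005
Maximum is palladium→iron→natgas→palladium at 0.9338; no arbitrage — every cycle loses value.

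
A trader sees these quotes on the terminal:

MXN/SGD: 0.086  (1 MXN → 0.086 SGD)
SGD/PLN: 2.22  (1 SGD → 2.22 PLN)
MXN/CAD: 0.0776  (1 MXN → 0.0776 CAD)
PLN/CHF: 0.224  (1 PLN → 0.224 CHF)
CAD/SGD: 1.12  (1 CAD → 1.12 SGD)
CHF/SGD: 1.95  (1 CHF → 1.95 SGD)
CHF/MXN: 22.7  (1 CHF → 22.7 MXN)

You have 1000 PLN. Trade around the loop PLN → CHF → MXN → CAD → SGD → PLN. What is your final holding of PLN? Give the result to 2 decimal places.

1000 PLN × 0.224 = 224 CHF
224 CHF × 22.7 = 5084.8 MXN
5084.8 MXN × 0.0776 = 394.58048 CAD
394.58048 CAD × 1.12 = 441.9301376 SGD
441.9301376 SGD × 2.22 = 981.084905472 PLN

981.08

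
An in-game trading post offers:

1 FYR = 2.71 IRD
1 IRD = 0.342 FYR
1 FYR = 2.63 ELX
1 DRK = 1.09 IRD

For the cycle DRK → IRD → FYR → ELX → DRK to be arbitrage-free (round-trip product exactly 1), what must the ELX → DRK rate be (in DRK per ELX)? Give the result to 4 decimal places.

Known legs of the cycle: 1.09 × 0.342 × 2.63 = 0.9804114
For no arbitrage the full-cycle product must be 1, so the missing rate is 1 / 0.9804114 ≈ 1.019980.

1.0200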